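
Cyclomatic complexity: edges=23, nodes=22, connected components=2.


Formula: V(G) = E - N + 2P
V(G) = 23 - 22 + 2*2
V(G) = 1 + 4
V(G) = 5

5


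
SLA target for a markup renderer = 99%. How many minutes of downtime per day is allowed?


Formula: allowed downtime = period * (100 - SLA) / 100
Period (day) = 1440 minutes
Unavailability fraction = (100 - 99.0) / 100
Allowed downtime = 1440 * (100 - 99.0) / 100
Allowed downtime = 14.4 minutes

14.4 minutes


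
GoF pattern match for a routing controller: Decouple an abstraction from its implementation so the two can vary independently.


This matches the Bridge pattern

Bridge


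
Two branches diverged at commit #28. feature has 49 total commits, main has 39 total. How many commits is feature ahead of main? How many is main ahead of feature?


Common ancestor: commit #28
feature commits after divergence: 49 - 28 = 21
main commits after divergence: 39 - 28 = 11
feature is 21 commits ahead of main
main is 11 commits ahead of feature

feature ahead: 21, main ahead: 11


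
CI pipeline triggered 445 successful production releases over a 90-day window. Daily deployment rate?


Formula: deployments per day = releases / days
= 445 / 90
= 4.944 deploys/day
(equivalently, 34.61 deploys/week)

4.944 deploys/day


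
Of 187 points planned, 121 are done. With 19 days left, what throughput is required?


Formula: Required rate = Remaining points / Days left
Remaining = 187 - 121 = 66 points
Required rate = 66 / 19 = 3.47 points/day

3.47 points/day


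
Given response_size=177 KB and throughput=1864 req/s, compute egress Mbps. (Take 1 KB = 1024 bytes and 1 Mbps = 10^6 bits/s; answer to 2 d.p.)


Formula: Mbps = payload_bytes * RPS * 8 / 1e6
Payload per request = 177 KB = 177 * 1024 = 181248 bytes
Total bytes/sec = 181248 * 1864 = 337846272
Total bits/sec = 337846272 * 8 = 2702770176
Mbps = 2702770176 / 1e6 = 2702.77

2702.77 Mbps


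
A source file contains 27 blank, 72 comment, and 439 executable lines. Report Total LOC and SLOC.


Total LOC = blank + comment + code
Total LOC = 27 + 72 + 439 = 538
SLOC (source only) = code = 439

Total LOC: 538, SLOC: 439


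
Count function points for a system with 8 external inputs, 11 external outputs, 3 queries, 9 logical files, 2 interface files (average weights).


UFP = EI*4 + EO*5 + EQ*4 + ILF*10 + EIF*7
UFP = 8*4 + 11*5 + 3*4 + 9*10 + 2*7
UFP = 32 + 55 + 12 + 90 + 14
UFP = 203

203


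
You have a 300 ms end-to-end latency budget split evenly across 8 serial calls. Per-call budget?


Formula: per_stage = total_budget / stages
per_stage = 300 / 8
per_stage = 37.5 ms

37.5 ms


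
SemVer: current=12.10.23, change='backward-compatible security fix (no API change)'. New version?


Current: 12.10.23
Change category: 'backward-compatible security fix (no API change)' → patch bump
SemVer rule: patch bump → increment PATCH (MAJOR and MINOR unchanged)
New: 12.10.24

12.10.24


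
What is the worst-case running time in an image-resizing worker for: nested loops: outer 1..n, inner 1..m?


Reasoning: product of independent bounds
Complexity: O(n*m)

O(n*m)


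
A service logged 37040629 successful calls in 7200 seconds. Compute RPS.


Formula: throughput = requests / seconds
throughput = 37040629 / 7200
throughput = 5144.53 requests/second

5144.53 requests/second


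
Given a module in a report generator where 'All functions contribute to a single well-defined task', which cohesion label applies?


Reasoning: Best: single purpose
Type: Functional cohesion

Functional cohesion


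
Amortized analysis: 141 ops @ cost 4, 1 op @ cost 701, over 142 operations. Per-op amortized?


Formula: Amortized cost = Total cost / Operations
Total cost = (141 * 4) + (1 * 701)
Total cost = 564 + 701 = 1265
Amortized = 1265 / 142 = 8.9085

8.9085


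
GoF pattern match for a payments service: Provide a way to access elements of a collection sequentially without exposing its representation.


This matches the Iterator pattern

Iterator


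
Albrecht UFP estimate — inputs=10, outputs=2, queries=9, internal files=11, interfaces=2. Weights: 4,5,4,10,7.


UFP = EI*4 + EO*5 + EQ*4 + ILF*10 + EIF*7
UFP = 10*4 + 2*5 + 9*4 + 11*10 + 2*7
UFP = 40 + 10 + 36 + 110 + 14
UFP = 210

210


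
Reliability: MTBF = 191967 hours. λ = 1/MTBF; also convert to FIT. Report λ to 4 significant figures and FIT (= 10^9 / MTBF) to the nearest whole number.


Formula: λ = 1 / MTBF; FIT = λ × 1e9 = 1e9 / MTBF
λ = 1 / 191967 ≈ 5.209e-06 failures/hour
FIT = 1e9 / 191967 ≈ 5209 failures per 1e9 hours (nearest whole number)

λ = 5.209e-06 /h, FIT = 5209


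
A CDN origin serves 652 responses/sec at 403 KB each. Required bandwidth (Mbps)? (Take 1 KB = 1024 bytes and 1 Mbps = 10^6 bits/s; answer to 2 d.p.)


Formula: Mbps = payload_bytes * RPS * 8 / 1e6
Payload per request = 403 KB = 403 * 1024 = 412672 bytes
Total bytes/sec = 412672 * 652 = 269062144
Total bits/sec = 269062144 * 8 = 2152497152
Mbps = 2152497152 / 1e6 = 2152.5

2152.5 Mbps


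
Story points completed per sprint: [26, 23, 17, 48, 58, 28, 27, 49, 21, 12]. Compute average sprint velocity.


Formula: Avg velocity = Total points / Number of sprints
Points: [26, 23, 17, 48, 58, 28, 27, 49, 21, 12]
Sum = 26 + 23 + 17 + 48 + 58 + 28 + 27 + 49 + 21 + 12 = 309
Avg velocity = 309 / 10 = 30.9 points/sprint

30.9 points/sprint


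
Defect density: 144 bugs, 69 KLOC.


Defect density = defects / KLOC
Defect density = 144 / 69
Defect density = 2.087 defects/KLOC

2.087 defects/KLOC


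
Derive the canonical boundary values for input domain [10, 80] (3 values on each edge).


Range: [10, 80]
Boundaries: just below min, min, min+1, max-1, max, just above max
Values: [9, 10, 11, 79, 80, 81]

[9, 10, 11, 79, 80, 81]


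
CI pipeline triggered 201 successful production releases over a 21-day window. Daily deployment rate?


Formula: deployments per day = releases / days
= 201 / 21
= 9.571 deploys/day
(equivalently, 67.0 deploys/week)

9.571 deploys/day


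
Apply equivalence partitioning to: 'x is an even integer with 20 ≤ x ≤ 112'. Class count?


Constraint: even integers in [20, 112]
Class 1: x < 20 — out-of-range invalid
Class 2: x in [20,112] but odd — wrong type invalid
Class 3: x in [20,112] and even — valid
Class 4: x > 112 — out-of-range invalid
Total equivalence classes: 4

4 equivalence classes


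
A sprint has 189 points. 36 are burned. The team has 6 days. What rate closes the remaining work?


Formula: Required rate = Remaining points / Days left
Remaining = 189 - 36 = 153 points
Required rate = 153 / 6 = 25.5 points/day

25.5 points/day


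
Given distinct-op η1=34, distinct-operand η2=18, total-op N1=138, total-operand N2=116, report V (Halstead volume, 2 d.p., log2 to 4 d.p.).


Formula: V = N * log2(η), where N = N1 + N2 and η = η1 + η2
η = 34 + 18 = 52
N = 138 + 116 = 254
log2(52) ≈ 5.7004
V = 254 * 5.7004 = 1447.90

1447.90


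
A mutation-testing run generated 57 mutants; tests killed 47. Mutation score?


Mutation score = killed / total * 100
Mutation score = 47 / 57 * 100
Mutation score = 82.46%

82.46%


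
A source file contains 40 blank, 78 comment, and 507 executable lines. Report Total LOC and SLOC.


Total LOC = blank + comment + code
Total LOC = 40 + 78 + 507 = 625
SLOC (source only) = code = 507

Total LOC: 625, SLOC: 507


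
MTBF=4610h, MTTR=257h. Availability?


Availability = MTBF / (MTBF + MTTR)
Availability = 4610 / (4610 + 257)
Availability = 4610 / 4867
Availability = 94.7195%

94.7195%


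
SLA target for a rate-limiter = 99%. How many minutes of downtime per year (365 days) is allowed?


Formula: allowed downtime = period * (100 - SLA) / 100
Period (year (365 days)) = 525600 minutes
Unavailability fraction = (100 - 99.0) / 100
Allowed downtime = 525600 * (100 - 99.0) / 100
Allowed downtime = 5256.0 minutes

5256.0 minutes


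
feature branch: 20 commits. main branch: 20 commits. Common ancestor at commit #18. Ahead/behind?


Common ancestor: commit #18
feature commits after divergence: 20 - 18 = 2
main commits after divergence: 20 - 18 = 2
feature is 2 commits ahead of main
main is 2 commits ahead of feature

feature ahead: 2, main ahead: 2


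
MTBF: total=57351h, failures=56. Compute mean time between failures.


Formula: MTBF = Total operating time / Number of failures
MTBF = 57351 / 56
MTBF = 1024.13 hours

1024.13 hours


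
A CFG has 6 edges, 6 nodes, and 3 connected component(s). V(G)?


Formula: V(G) = E - N + 2P
V(G) = 6 - 6 + 2*3
V(G) = 0 + 6
V(G) = 6

6


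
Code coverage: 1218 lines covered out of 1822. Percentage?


Coverage = covered / total * 100
Coverage = 1218 / 1822 * 100
Coverage = 66.85%

66.85%


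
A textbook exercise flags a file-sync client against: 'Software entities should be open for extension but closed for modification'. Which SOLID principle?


This describes the Open/Closed Principle (OCP)

Open/Closed Principle (OCP)


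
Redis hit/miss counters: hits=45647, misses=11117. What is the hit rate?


Formula: hit rate = hits / (hits + misses) * 100
hit rate = 45647 / (45647 + 11117) * 100
hit rate = 45647 / 56764 * 100
hit rate = 80.42%

80.42%


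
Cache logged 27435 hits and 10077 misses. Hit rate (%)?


Formula: hit rate = hits / (hits + misses) * 100
hit rate = 27435 / (27435 + 10077) * 100
hit rate = 27435 / 37512 * 100
hit rate = 73.14%

73.14%


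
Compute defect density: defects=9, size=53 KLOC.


Defect density = defects / KLOC
Defect density = 9 / 53
Defect density = 0.17 defects/KLOC

0.17 defects/KLOC


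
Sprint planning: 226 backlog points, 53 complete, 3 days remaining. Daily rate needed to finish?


Formula: Required rate = Remaining points / Days left
Remaining = 226 - 53 = 173 points
Required rate = 173 / 3 = 57.67 points/day

57.67 points/day


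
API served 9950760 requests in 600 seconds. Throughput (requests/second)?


Formula: throughput = requests / seconds
throughput = 9950760 / 600
throughput = 16584.6 requests/second

16584.6 requests/second


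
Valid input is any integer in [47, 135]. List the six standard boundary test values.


Range: [47, 135]
Boundaries: just below min, min, min+1, max-1, max, just above max
Values: [46, 47, 48, 134, 135, 136]

[46, 47, 48, 134, 135, 136]


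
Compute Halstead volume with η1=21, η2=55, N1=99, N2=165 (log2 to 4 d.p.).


Formula: V = N * log2(η), where N = N1 + N2 and η = η1 + η2
η = 21 + 55 = 76
N = 99 + 165 = 264
log2(76) ≈ 6.2479
V = 264 * 6.2479 = 1649.45

1649.45


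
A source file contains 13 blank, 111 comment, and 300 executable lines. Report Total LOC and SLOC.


Total LOC = blank + comment + code
Total LOC = 13 + 111 + 300 = 424
SLOC (source only) = code = 300

Total LOC: 424, SLOC: 300


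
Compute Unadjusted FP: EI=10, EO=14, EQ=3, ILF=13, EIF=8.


UFP = EI*4 + EO*5 + EQ*4 + ILF*10 + EIF*7
UFP = 10*4 + 14*5 + 3*4 + 13*10 + 8*7
UFP = 40 + 70 + 12 + 130 + 56
UFP = 308

308


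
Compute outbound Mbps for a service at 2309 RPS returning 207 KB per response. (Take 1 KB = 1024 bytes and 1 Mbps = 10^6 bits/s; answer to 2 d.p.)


Formula: Mbps = payload_bytes * RPS * 8 / 1e6
Payload per request = 207 KB = 207 * 1024 = 211968 bytes
Total bytes/sec = 211968 * 2309 = 489434112
Total bits/sec = 489434112 * 8 = 3915472896
Mbps = 3915472896 / 1e6 = 3915.47

3915.47 Mbps


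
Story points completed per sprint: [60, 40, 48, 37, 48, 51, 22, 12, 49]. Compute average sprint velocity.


Formula: Avg velocity = Total points / Number of sprints
Points: [60, 40, 48, 37, 48, 51, 22, 12, 49]
Sum = 60 + 40 + 48 + 37 + 48 + 51 + 22 + 12 + 49 = 367
Avg velocity = 367 / 9 = 40.78 points/sprint

40.78 points/sprint


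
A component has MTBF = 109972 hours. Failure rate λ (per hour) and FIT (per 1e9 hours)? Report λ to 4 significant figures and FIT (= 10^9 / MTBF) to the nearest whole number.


Formula: λ = 1 / MTBF; FIT = λ × 1e9 = 1e9 / MTBF
λ = 1 / 109972 ≈ 9.093e-06 failures/hour
FIT = 1e9 / 109972 ≈ 9093 failures per 1e9 hours (nearest whole number)

λ = 9.093e-06 /h, FIT = 9093


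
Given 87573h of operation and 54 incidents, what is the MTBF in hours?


Formula: MTBF = Total operating time / Number of failures
MTBF = 87573 / 54
MTBF = 1621.72 hours

1621.72 hours


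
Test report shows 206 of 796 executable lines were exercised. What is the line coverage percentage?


Coverage = covered / total * 100
Coverage = 206 / 796 * 100
Coverage = 25.88%

25.88%


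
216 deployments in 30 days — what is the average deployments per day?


Formula: deployments per day = releases / days
= 216 / 30
= 7.2 deploys/day
(equivalently, 50.4 deploys/week)

7.2 deploys/day


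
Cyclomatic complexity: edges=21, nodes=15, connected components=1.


Formula: V(G) = E - N + 2P
V(G) = 21 - 15 + 2*1
V(G) = 6 + 2
V(G) = 8

8


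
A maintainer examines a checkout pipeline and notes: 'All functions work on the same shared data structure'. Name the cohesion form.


Reasoning: Functions share data
Type: Communicational cohesion

Communicational cohesion


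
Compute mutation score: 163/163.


Mutation score = killed / total * 100
Mutation score = 163 / 163 * 100
Mutation score = 100.0%

100.0%


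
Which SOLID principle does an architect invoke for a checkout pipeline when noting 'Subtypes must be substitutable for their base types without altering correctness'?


This describes the Liskov Substitution Principle (LSP)

Liskov Substitution Principle (LSP)


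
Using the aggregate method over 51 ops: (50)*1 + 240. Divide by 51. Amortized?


Formula: Amortized cost = Total cost / Operations
Total cost = (50 * 1) + (1 * 240)
Total cost = 50 + 240 = 290
Amortized = 290 / 51 = 5.6863

5.6863


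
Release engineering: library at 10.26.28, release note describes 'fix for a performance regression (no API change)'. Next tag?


Current: 10.26.28
Change category: 'fix for a performance regression (no API change)' → patch bump
SemVer rule: patch bump → increment PATCH (MAJOR and MINOR unchanged)
New: 10.26.29

10.26.29


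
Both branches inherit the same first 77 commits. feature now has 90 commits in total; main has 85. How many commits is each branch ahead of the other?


Common ancestor: commit #77
feature commits after divergence: 90 - 77 = 13
main commits after divergence: 85 - 77 = 8
feature is 13 commits ahead of main
main is 8 commits ahead of feature

feature ahead: 13, main ahead: 8


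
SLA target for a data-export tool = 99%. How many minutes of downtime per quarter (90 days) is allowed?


Formula: allowed downtime = period * (100 - SLA) / 100
Period (quarter (90 days)) = 129600 minutes
Unavailability fraction = (100 - 99.0) / 100
Allowed downtime = 129600 * (100 - 99.0) / 100
Allowed downtime = 1296.0 minutes

1296.0 minutes


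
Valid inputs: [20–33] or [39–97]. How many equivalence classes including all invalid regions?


Valid ranges: [20,33] and [39,97]
Class 1: x < 20 — invalid
Class 2: 20 ≤ x ≤ 33 — valid
Class 3: 33 < x < 39 — invalid (gap between ranges)
Class 4: 39 ≤ x ≤ 97 — valid
Class 5: x > 97 — invalid
Total equivalence classes: 5

5 equivalence classes


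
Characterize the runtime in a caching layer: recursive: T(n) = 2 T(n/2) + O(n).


Reasoning: master theorem case 2 (merge-sort recurrence)
Complexity: O(n log n)

O(n log n)


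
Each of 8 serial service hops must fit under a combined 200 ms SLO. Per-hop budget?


Formula: per_stage = total_budget / stages
per_stage = 200 / 8
per_stage = 25.0 ms

25.0 ms


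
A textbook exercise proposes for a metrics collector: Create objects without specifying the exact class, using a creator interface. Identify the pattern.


This matches the Factory Method pattern

Factory Method


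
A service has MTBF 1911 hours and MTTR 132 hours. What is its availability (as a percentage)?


Availability = MTBF / (MTBF + MTTR)
Availability = 1911 / (1911 + 132)
Availability = 1911 / 2043
Availability = 93.5389%

93.5389%


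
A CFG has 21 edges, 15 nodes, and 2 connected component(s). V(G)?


Formula: V(G) = E - N + 2P
V(G) = 21 - 15 + 2*2
V(G) = 6 + 4
V(G) = 10

10


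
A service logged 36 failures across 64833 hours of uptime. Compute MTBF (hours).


Formula: MTBF = Total operating time / Number of failures
MTBF = 64833 / 36
MTBF = 1800.92 hours

1800.92 hours


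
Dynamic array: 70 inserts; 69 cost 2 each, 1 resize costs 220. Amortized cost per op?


Formula: Amortized cost = Total cost / Operations
Total cost = (69 * 2) + (1 * 220)
Total cost = 138 + 220 = 358
Amortized = 358 / 70 = 5.1143

5.1143


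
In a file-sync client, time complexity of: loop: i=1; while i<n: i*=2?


Reasoning: i doubles each step so iterations are log2(n)
Complexity: O(log n)

O(log n)


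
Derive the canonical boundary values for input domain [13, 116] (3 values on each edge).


Range: [13, 116]
Boundaries: just below min, min, min+1, max-1, max, just above max
Values: [12, 13, 14, 115, 116, 117]

[12, 13, 14, 115, 116, 117]


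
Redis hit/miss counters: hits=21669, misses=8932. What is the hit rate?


Formula: hit rate = hits / (hits + misses) * 100
hit rate = 21669 / (21669 + 8932) * 100
hit rate = 21669 / 30601 * 100
hit rate = 70.81%

70.81%


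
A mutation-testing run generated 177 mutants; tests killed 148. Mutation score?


Mutation score = killed / total * 100
Mutation score = 148 / 177 * 100
Mutation score = 83.62%

83.62%


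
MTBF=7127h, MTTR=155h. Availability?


Availability = MTBF / (MTBF + MTTR)
Availability = 7127 / (7127 + 155)
Availability = 7127 / 7282
Availability = 97.8715%

97.8715%


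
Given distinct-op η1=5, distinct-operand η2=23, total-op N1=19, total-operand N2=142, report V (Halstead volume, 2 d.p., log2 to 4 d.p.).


Formula: V = N * log2(η), where N = N1 + N2 and η = η1 + η2
η = 5 + 23 = 28
N = 19 + 142 = 161
log2(28) ≈ 4.8074
V = 161 * 4.8074 = 773.99

773.99


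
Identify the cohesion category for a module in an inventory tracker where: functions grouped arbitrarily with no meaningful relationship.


Reasoning: Worst: random grouping
Type: Coincidental cohesion

Coincidental cohesion


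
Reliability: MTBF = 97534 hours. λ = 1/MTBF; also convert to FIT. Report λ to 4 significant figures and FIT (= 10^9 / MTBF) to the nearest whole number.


Formula: λ = 1 / MTBF; FIT = λ × 1e9 = 1e9 / MTBF
λ = 1 / 97534 ≈ 1.025e-05 failures/hour
FIT = 1e9 / 97534 ≈ 10253 failures per 1e9 hours (nearest whole number)

λ = 1.025e-05 /h, FIT = 10253


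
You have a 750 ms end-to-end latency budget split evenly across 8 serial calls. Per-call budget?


Formula: per_stage = total_budget / stages
per_stage = 750 / 8
per_stage = 93.75 ms

93.75 ms


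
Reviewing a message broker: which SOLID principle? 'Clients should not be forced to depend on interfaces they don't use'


This describes the Interface Segregation Principle (ISP)

Interface Segregation Principle (ISP)


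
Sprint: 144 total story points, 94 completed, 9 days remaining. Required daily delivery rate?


Formula: Required rate = Remaining points / Days left
Remaining = 144 - 94 = 50 points
Required rate = 50 / 9 = 5.56 points/day

5.56 points/day


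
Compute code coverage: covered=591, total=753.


Coverage = covered / total * 100
Coverage = 591 / 753 * 100
Coverage = 78.49%

78.49%


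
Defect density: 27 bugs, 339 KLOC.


Defect density = defects / KLOC
Defect density = 27 / 339
Defect density = 0.08 defects/KLOC

0.08 defects/KLOC


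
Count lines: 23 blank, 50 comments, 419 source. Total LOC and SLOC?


Total LOC = blank + comment + code
Total LOC = 23 + 50 + 419 = 492
SLOC (source only) = code = 419

Total LOC: 492, SLOC: 419


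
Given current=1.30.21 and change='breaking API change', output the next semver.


Current: 1.30.21
Change category: 'breaking API change' → major bump
SemVer rule: major bump → increment MAJOR, reset MINOR and PATCH to 0
New: 2.0.0

2.0.0


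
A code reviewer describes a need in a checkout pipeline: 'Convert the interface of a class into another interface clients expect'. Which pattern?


This matches the Adapter pattern

Adapter


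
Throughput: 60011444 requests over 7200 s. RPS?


Formula: throughput = requests / seconds
throughput = 60011444 / 7200
throughput = 8334.92 requests/second

8334.92 requests/second


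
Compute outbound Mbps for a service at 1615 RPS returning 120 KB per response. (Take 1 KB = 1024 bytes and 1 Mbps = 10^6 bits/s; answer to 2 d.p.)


Formula: Mbps = payload_bytes * RPS * 8 / 1e6
Payload per request = 120 KB = 120 * 1024 = 122880 bytes
Total bytes/sec = 122880 * 1615 = 198451200
Total bits/sec = 198451200 * 8 = 1587609600
Mbps = 1587609600 / 1e6 = 1587.61

1587.61 Mbps


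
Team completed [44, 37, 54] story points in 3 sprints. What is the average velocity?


Formula: Avg velocity = Total points / Number of sprints
Points: [44, 37, 54]
Sum = 44 + 37 + 54 = 135
Avg velocity = 135 / 3 = 45.0 points/sprint

45.0 points/sprint


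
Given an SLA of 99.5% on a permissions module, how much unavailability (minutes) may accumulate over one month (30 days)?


Formula: allowed downtime = period * (100 - SLA) / 100
Period (month (30 days)) = 43200 minutes
Unavailability fraction = (100 - 99.5) / 100
Allowed downtime = 43200 * (100 - 99.5) / 100
Allowed downtime = 216.0 minutes

216.0 minutes


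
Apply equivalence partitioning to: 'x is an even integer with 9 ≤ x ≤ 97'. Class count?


Constraint: even integers in [9, 97]
Class 1: x < 9 — out-of-range invalid
Class 2: x in [9,97] but odd — wrong type invalid
Class 3: x in [9,97] and even — valid
Class 4: x > 97 — out-of-range invalid
Total equivalence classes: 4

4 equivalence classes


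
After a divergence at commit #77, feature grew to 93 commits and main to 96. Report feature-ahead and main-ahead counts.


Common ancestor: commit #77
feature commits after divergence: 93 - 77 = 16
main commits after divergence: 96 - 77 = 19
feature is 16 commits ahead of main
main is 19 commits ahead of feature

feature ahead: 16, main ahead: 19


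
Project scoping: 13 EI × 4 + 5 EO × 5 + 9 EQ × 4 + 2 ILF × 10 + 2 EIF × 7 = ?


UFP = EI*4 + EO*5 + EQ*4 + ILF*10 + EIF*7
UFP = 13*4 + 5*5 + 9*4 + 2*10 + 2*7
UFP = 52 + 25 + 36 + 20 + 14
UFP = 147

147


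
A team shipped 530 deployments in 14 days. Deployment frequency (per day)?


Formula: deployments per day = releases / days
= 530 / 14
= 37.857 deploys/day
(equivalently, 265.0 deploys/week)

37.857 deploys/day


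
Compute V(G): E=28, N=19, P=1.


Formula: V(G) = E - N + 2P
V(G) = 28 - 19 + 2*1
V(G) = 9 + 2
V(G) = 11

11


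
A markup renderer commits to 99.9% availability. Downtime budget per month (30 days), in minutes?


Formula: allowed downtime = period * (100 - SLA) / 100
Period (month (30 days)) = 43200 minutes
Unavailability fraction = (100 - 99.9) / 100
Allowed downtime = 43200 * (100 - 99.9) / 100
Allowed downtime = 43.2 minutes

43.2 minutes


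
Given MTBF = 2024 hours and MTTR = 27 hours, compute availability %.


Availability = MTBF / (MTBF + MTTR)
Availability = 2024 / (2024 + 27)
Availability = 2024 / 2051
Availability = 98.6836%

98.6836%


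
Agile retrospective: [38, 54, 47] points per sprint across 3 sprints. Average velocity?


Formula: Avg velocity = Total points / Number of sprints
Points: [38, 54, 47]
Sum = 38 + 54 + 47 = 139
Avg velocity = 139 / 3 = 46.33 points/sprint

46.33 points/sprint


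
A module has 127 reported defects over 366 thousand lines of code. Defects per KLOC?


Defect density = defects / KLOC
Defect density = 127 / 366
Defect density = 0.347 defects/KLOC

0.347 defects/KLOC


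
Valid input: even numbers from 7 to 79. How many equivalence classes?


Constraint: even integers in [7, 79]
Class 1: x < 7 — out-of-range invalid
Class 2: x in [7,79] but odd — wrong type invalid
Class 3: x in [7,79] and even — valid
Class 4: x > 79 — out-of-range invalid
Total equivalence classes: 4

4 equivalence classes


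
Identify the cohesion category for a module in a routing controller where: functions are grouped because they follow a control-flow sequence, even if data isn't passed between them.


Reasoning: Grouped by order of execution within a routine, not by data flow
Type: Procedural cohesion

Procedural cohesion


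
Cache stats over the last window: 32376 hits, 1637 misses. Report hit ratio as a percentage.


Formula: hit rate = hits / (hits + misses) * 100
hit rate = 32376 / (32376 + 1637) * 100
hit rate = 32376 / 34013 * 100
hit rate = 95.19%

95.19%


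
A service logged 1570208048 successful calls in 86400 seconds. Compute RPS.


Formula: throughput = requests / seconds
throughput = 1570208048 / 86400
throughput = 18173.7 requests/second

18173.7 requests/second


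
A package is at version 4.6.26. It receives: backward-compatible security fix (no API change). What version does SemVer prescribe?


Current: 4.6.26
Change category: 'backward-compatible security fix (no API change)' → patch bump
SemVer rule: patch bump → increment PATCH (MAJOR and MINOR unchanged)
New: 4.6.27

4.6.27


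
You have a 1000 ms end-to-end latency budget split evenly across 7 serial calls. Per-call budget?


Formula: per_stage = total_budget / stages
per_stage = 1000 / 7
per_stage = 142.86 ms

142.86 ms


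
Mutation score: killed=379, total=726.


Mutation score = killed / total * 100
Mutation score = 379 / 726 * 100
Mutation score = 52.2%

52.2%


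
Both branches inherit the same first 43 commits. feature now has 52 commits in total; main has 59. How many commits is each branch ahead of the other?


Common ancestor: commit #43
feature commits after divergence: 52 - 43 = 9
main commits after divergence: 59 - 43 = 16
feature is 9 commits ahead of main
main is 16 commits ahead of feature

feature ahead: 9, main ahead: 16


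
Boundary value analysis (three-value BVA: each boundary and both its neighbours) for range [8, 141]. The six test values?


Range: [8, 141]
Boundaries: just below min, min, min+1, max-1, max, just above max
Values: [7, 8, 9, 140, 141, 142]

[7, 8, 9, 140, 141, 142]


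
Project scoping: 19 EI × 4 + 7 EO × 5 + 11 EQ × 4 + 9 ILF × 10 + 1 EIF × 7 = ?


UFP = EI*4 + EO*5 + EQ*4 + ILF*10 + EIF*7
UFP = 19*4 + 7*5 + 11*4 + 9*10 + 1*7
UFP = 76 + 35 + 44 + 90 + 7
UFP = 252

252


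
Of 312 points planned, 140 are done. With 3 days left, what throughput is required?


Formula: Required rate = Remaining points / Days left
Remaining = 312 - 140 = 172 points
Required rate = 172 / 3 = 57.33 points/day

57.33 points/day


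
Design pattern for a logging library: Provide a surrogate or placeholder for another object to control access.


This matches the Proxy pattern

Proxy


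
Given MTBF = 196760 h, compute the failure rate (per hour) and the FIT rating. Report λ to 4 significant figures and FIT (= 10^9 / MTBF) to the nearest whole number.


Formula: λ = 1 / MTBF; FIT = λ × 1e9 = 1e9 / MTBF
λ = 1 / 196760 ≈ 5.082e-06 failures/hour
FIT = 1e9 / 196760 ≈ 5082 failures per 1e9 hours (nearest whole number)

λ = 5.082e-06 /h, FIT = 5082


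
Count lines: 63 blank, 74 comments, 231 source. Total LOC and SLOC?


Total LOC = blank + comment + code
Total LOC = 63 + 74 + 231 = 368
SLOC (source only) = code = 231

Total LOC: 368, SLOC: 231


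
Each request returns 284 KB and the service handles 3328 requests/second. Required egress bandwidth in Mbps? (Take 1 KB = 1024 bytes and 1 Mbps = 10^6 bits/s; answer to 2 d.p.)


Formula: Mbps = payload_bytes * RPS * 8 / 1e6
Payload per request = 284 KB = 284 * 1024 = 290816 bytes
Total bytes/sec = 290816 * 3328 = 967835648
Total bits/sec = 967835648 * 8 = 7742685184
Mbps = 7742685184 / 1e6 = 7742.69

7742.69 Mbps


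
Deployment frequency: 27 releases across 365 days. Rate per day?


Formula: deployments per day = releases / days
= 27 / 365
= 0.074 deploys/day
(equivalently, 0.52 deploys/week)

0.074 deploys/day


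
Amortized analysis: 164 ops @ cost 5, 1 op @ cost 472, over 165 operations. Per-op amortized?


Formula: Amortized cost = Total cost / Operations
Total cost = (164 * 5) + (1 * 472)
Total cost = 820 + 472 = 1292
Amortized = 1292 / 165 = 7.8303

7.8303


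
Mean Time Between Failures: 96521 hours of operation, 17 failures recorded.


Formula: MTBF = Total operating time / Number of failures
MTBF = 96521 / 17
MTBF = 5677.71 hours

5677.71 hours


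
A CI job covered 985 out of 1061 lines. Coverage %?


Coverage = covered / total * 100
Coverage = 985 / 1061 * 100
Coverage = 92.84%

92.84%


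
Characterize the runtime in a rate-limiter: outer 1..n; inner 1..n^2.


Reasoning: n times n^2
Complexity: O(n^3)

O(n^3)


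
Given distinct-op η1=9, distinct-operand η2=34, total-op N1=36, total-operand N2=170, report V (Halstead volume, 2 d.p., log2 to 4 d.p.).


Formula: V = N * log2(η), where N = N1 + N2 and η = η1 + η2
η = 9 + 34 = 43
N = 36 + 170 = 206
log2(43) ≈ 5.4263
V = 206 * 5.4263 = 1117.82

1117.82


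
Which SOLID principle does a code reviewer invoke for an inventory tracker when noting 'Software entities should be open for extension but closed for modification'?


This describes the Open/Closed Principle (OCP)

Open/Closed Principle (OCP)


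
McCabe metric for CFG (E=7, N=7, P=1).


Formula: V(G) = E - N + 2P
V(G) = 7 - 7 + 2*1
V(G) = 0 + 2
V(G) = 2

2


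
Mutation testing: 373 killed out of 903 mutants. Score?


Mutation score = killed / total * 100
Mutation score = 373 / 903 * 100
Mutation score = 41.31%

41.31%


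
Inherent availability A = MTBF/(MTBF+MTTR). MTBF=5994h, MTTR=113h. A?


Availability = MTBF / (MTBF + MTTR)
Availability = 5994 / (5994 + 113)
Availability = 5994 / 6107
Availability = 98.1497%

98.1497%


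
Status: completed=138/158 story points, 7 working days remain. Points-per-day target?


Formula: Required rate = Remaining points / Days left
Remaining = 158 - 138 = 20 points
Required rate = 20 / 7 = 2.86 points/day

2.86 points/day


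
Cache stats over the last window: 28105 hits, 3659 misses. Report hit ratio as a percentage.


Formula: hit rate = hits / (hits + misses) * 100
hit rate = 28105 / (28105 + 3659) * 100
hit rate = 28105 / 31764 * 100
hit rate = 88.48%

88.48%


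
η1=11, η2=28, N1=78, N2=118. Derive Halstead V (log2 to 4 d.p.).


Formula: V = N * log2(η), where N = N1 + N2 and η = η1 + η2
η = 11 + 28 = 39
N = 78 + 118 = 196
log2(39) ≈ 5.2854
V = 196 * 5.2854 = 1035.94

1035.94


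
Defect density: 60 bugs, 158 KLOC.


Defect density = defects / KLOC
Defect density = 60 / 158
Defect density = 0.38 defects/KLOC

0.38 defects/KLOC


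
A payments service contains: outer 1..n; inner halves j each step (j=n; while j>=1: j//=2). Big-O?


Reasoning: n times log n
Complexity: O(n log n)

O(n log n)


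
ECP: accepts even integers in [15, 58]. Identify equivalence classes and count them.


Constraint: even integers in [15, 58]
Class 1: x < 15 — out-of-range invalid
Class 2: x in [15,58] but odd — wrong type invalid
Class 3: x in [15,58] and even — valid
Class 4: x > 58 — out-of-range invalid
Total equivalence classes: 4

4 equivalence classes


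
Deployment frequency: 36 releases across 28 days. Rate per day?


Formula: deployments per day = releases / days
= 36 / 28
= 1.286 deploys/day
(equivalently, 9.0 deploys/week)

1.286 deploys/day


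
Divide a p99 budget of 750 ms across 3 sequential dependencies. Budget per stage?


Formula: per_stage = total_budget / stages
per_stage = 750 / 3
per_stage = 250.0 ms

250.0 ms


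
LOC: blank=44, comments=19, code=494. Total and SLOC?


Total LOC = blank + comment + code
Total LOC = 44 + 19 + 494 = 557
SLOC (source only) = code = 494

Total LOC: 557, SLOC: 494


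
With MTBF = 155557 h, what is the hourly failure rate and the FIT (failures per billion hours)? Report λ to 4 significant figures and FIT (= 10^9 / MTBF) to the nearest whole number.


Formula: λ = 1 / MTBF; FIT = λ × 1e9 = 1e9 / MTBF
λ = 1 / 155557 ≈ 6.429e-06 failures/hour
FIT = 1e9 / 155557 ≈ 6429 failures per 1e9 hours (nearest whole number)

λ = 6.429e-06 /h, FIT = 6429


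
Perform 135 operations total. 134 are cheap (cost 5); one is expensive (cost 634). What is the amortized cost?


Formula: Amortized cost = Total cost / Operations
Total cost = (134 * 5) + (1 * 634)
Total cost = 670 + 634 = 1304
Amortized = 1304 / 135 = 9.6593

9.6593


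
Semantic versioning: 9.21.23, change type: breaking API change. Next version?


Current: 9.21.23
Change category: 'breaking API change' → major bump
SemVer rule: major bump → increment MAJOR, reset MINOR and PATCH to 0
New: 10.0.0

10.0.0


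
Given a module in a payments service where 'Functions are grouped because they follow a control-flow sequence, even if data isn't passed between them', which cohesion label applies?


Reasoning: Grouped by order of execution within a routine, not by data flow
Type: Procedural cohesion

Procedural cohesion


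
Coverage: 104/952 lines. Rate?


Coverage = covered / total * 100
Coverage = 104 / 952 * 100
Coverage = 10.92%

10.92%


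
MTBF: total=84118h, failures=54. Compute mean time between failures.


Formula: MTBF = Total operating time / Number of failures
MTBF = 84118 / 54
MTBF = 1557.74 hours

1557.74 hours


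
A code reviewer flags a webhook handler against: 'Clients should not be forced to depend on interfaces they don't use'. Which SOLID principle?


This describes the Interface Segregation Principle (ISP)

Interface Segregation Principle (ISP)


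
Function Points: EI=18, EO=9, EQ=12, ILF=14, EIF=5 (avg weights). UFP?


UFP = EI*4 + EO*5 + EQ*4 + ILF*10 + EIF*7
UFP = 18*4 + 9*5 + 12*4 + 14*10 + 5*7
UFP = 72 + 45 + 48 + 140 + 35
UFP = 340

340


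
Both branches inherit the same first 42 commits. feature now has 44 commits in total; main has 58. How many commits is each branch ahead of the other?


Common ancestor: commit #42
feature commits after divergence: 44 - 42 = 2
main commits after divergence: 58 - 42 = 16
feature is 2 commits ahead of main
main is 16 commits ahead of feature

feature ahead: 2, main ahead: 16


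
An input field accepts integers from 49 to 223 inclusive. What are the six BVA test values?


Range: [49, 223]
Boundaries: just below min, min, min+1, max-1, max, just above max
Values: [48, 49, 50, 222, 223, 224]

[48, 49, 50, 222, 223, 224]


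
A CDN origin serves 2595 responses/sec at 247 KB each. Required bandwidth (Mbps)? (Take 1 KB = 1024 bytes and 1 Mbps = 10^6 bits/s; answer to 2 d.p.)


Formula: Mbps = payload_bytes * RPS * 8 / 1e6
Payload per request = 247 KB = 247 * 1024 = 252928 bytes
Total bytes/sec = 252928 * 2595 = 656348160
Total bits/sec = 656348160 * 8 = 5250785280
Mbps = 5250785280 / 1e6 = 5250.79

5250.79 Mbps


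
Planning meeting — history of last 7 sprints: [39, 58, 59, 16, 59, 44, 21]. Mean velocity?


Formula: Avg velocity = Total points / Number of sprints
Points: [39, 58, 59, 16, 59, 44, 21]
Sum = 39 + 58 + 59 + 16 + 59 + 44 + 21 = 296
Avg velocity = 296 / 7 = 42.29 points/sprint

42.29 points/sprint


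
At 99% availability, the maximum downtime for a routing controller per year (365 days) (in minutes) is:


Formula: allowed downtime = period * (100 - SLA) / 100
Period (year (365 days)) = 525600 minutes
Unavailability fraction = (100 - 99.0) / 100
Allowed downtime = 525600 * (100 - 99.0) / 100
Allowed downtime = 5256.0 minutes

5256.0 minutes


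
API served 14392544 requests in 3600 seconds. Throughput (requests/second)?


Formula: throughput = requests / seconds
throughput = 14392544 / 3600
throughput = 3997.93 requests/second

3997.93 requests/second


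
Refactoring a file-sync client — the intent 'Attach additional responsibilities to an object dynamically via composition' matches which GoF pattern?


This matches the Decorator pattern

Decorator


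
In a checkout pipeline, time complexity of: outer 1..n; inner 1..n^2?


Reasoning: n times n^2
Complexity: O(n^3)

O(n^3)


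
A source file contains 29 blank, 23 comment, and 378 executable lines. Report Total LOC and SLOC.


Total LOC = blank + comment + code
Total LOC = 29 + 23 + 378 = 430
SLOC (source only) = code = 378

Total LOC: 430, SLOC: 378


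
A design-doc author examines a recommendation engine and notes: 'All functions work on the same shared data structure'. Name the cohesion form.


Reasoning: Functions share data
Type: Communicational cohesion

Communicational cohesion


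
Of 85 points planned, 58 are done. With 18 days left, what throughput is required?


Formula: Required rate = Remaining points / Days left
Remaining = 85 - 58 = 27 points
Required rate = 27 / 18 = 1.5 points/day

1.5 points/day


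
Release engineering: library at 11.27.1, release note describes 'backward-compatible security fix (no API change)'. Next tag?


Current: 11.27.1
Change category: 'backward-compatible security fix (no API change)' → patch bump
SemVer rule: patch bump → increment PATCH (MAJOR and MINOR unchanged)
New: 11.27.2

11.27.2


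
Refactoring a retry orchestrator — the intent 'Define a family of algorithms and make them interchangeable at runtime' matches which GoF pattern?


This matches the Strategy pattern

Strategy


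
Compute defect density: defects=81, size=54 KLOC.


Defect density = defects / KLOC
Defect density = 81 / 54
Defect density = 1.5 defects/KLOC

1.5 defects/KLOC


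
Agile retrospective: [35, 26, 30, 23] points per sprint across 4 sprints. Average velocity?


Formula: Avg velocity = Total points / Number of sprints
Points: [35, 26, 30, 23]
Sum = 35 + 26 + 30 + 23 = 114
Avg velocity = 114 / 4 = 28.5 points/sprint

28.5 points/sprint


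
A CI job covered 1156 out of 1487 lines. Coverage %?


Coverage = covered / total * 100
Coverage = 1156 / 1487 * 100
Coverage = 77.74%

77.74%


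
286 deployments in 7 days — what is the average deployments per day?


Formula: deployments per day = releases / days
= 286 / 7
= 40.857 deploys/day
(equivalently, 286.0 deploys/week)

40.857 deploys/day


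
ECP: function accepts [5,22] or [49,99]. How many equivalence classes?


Valid ranges: [5,22] and [49,99]
Class 1: x < 5 — invalid
Class 2: 5 ≤ x ≤ 22 — valid
Class 3: 22 < x < 49 — invalid (gap between ranges)
Class 4: 49 ≤ x ≤ 99 — valid
Class 5: x > 99 — invalid
Total equivalence classes: 5

5 equivalence classes


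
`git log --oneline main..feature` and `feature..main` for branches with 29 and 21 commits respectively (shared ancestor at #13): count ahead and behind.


Common ancestor: commit #13
feature commits after divergence: 29 - 13 = 16
main commits after divergence: 21 - 13 = 8
feature is 16 commits ahead of main
main is 8 commits ahead of feature

feature ahead: 16, main ahead: 8


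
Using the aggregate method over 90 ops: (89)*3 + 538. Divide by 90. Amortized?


Formula: Amortized cost = Total cost / Operations
Total cost = (89 * 3) + (1 * 538)
Total cost = 267 + 538 = 805
Amortized = 805 / 90 = 8.9444

8.9444


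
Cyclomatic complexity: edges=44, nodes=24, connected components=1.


Formula: V(G) = E - N + 2P
V(G) = 44 - 24 + 2*1
V(G) = 20 + 2
V(G) = 22

22


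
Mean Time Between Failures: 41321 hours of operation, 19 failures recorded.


Formula: MTBF = Total operating time / Number of failures
MTBF = 41321 / 19
MTBF = 2174.79 hours

2174.79 hours
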